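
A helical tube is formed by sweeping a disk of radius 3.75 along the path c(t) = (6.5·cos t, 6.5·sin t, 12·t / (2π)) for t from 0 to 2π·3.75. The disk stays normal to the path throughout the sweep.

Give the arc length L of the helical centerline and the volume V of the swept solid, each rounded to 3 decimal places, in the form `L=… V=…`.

2πR = 2π·6.5 = 40.840704
per-turn = √(40.840704² + 12²) = √(1667.9631 + 144) = √1811.9631 = 42.567160
L = 3.75 × 42.567160 = 159.626851
V = π·3.75² × L = 44.178647 × 159.626851 = 7052.098273

L=159.627 V=7052.098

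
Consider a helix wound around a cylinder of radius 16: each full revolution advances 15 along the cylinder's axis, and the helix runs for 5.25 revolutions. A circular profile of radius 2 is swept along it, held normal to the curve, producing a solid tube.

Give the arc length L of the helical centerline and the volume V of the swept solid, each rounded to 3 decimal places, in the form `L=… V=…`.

2πR = 2π·16 = 100.530965
per-turn = √(100.530965² + 15²) = √(10106.4749 + 225) = √10331.4749 = 101.643863
L = 5.25 × 101.643863 = 533.630281
V = π·2² × L = 12.566371 × 533.630281 = 6705.795886

L=533.630 V=6705.796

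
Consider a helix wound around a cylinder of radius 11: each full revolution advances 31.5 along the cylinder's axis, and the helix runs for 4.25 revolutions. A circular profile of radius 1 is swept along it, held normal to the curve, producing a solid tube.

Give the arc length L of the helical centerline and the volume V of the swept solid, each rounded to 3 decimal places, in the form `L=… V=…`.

2πR = 2π·11 = 69.115038
per-turn = √(69.115038² + 31.5²) = √(4776.8885 + 992.25) = √5769.1385 = 75.954845
L = 4.25 × 75.954845 = 322.808093
V = π·1² × L = 3.141593 × 322.808093 = 1014.131532

L=322.808 V=1014.132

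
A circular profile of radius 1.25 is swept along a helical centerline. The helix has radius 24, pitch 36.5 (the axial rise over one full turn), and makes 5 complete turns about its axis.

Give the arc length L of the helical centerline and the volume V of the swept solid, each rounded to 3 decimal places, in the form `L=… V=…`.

2πR = 2π·24 = 150.796447
per-turn = √(150.796447² + 36.5²) = √(22739.5685 + 1332.25) = √24071.8185 = 155.150954
L = 5 × 155.150954 = 775.754770
V = π·1.25² × L = 4.908739 × 775.754770 = 3807.977324

L=775.755 V=3807.977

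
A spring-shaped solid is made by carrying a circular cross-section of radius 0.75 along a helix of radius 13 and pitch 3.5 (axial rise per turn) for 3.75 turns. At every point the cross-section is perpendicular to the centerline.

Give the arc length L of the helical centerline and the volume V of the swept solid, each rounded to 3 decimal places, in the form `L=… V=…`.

L=306.586 V=541.783

2πR = 2π·13 = 81.681409
per-turn = √(81.681409² + 3.5²) = √(6671.8526 + 12.25) = √6684.1026 = 81.756361
L = 3.75 × 81.756361 = 306.586354
V = π·0.75² × L = 1.767146 × 306.586354 = 541.782809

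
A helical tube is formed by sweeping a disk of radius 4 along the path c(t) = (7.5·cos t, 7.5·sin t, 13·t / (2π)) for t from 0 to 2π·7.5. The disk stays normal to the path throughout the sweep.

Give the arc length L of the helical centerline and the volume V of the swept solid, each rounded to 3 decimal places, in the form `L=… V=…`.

2πR = 2π·7.5 = 47.123890
per-turn = √(47.123890² + 13²) = √(2220.6610 + 169) = √2389.6610 = 48.884159
L = 7.5 × 48.884159 = 366.631192
V = π·4² × L = 50.265482 × 366.631192 = 18428.893733

L=366.631 V=18428.894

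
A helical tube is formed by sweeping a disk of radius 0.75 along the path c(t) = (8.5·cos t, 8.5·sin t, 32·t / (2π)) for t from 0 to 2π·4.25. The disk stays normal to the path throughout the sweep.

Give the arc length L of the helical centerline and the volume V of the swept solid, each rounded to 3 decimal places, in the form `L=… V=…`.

2πR = 2π·8.5 = 53.407075
per-turn = √(53.407075² + 32²) = √(2852.3157 + 1024) = √3876.3157 = 62.260065
L = 4.25 × 62.260065 = 264.605276
V = π·0.75² × L = 1.767146 × 264.605276 = 467.596119

L=264.605 V=467.596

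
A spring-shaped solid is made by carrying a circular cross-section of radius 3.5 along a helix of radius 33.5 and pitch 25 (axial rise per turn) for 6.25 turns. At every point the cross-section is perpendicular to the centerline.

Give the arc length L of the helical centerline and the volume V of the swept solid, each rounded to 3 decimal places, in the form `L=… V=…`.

2πR = 2π·33.5 = 210.486708
per-turn = √(210.486708² + 25²) = √(44304.6542 + 625) = √44929.6542 = 211.966163
L = 6.25 × 211.966163 = 1324.788517
V = π·3.5² × L = 38.484510 × 1324.788517 = 50983.836949

L=1324.789 V=50983.837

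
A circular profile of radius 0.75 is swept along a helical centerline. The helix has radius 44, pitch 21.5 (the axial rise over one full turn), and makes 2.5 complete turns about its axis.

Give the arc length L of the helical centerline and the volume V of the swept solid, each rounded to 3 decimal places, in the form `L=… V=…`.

L=693.237 V=1225.051

2πR = 2π·44 = 276.460154
per-turn = √(276.460154² + 21.5²) = √(76430.2165 + 462.25) = √76892.4665 = 277.294909
L = 2.5 × 277.294909 = 693.237272
V = π·0.75² × L = 1.767146 × 693.237272 = 1225.051381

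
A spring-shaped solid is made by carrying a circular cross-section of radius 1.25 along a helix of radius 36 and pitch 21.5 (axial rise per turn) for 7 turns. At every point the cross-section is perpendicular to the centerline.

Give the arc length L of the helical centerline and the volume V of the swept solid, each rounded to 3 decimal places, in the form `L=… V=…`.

L=1590.499 V=7807.345

2πR = 2π·36 = 226.194671
per-turn = √(226.194671² + 21.5²) = √(51164.0292 + 462.25) = √51626.2792 = 227.214170
L = 7 × 227.214170 = 1590.499193
V = π·1.25² × L = 4.908739 × 1590.499193 = 7807.344655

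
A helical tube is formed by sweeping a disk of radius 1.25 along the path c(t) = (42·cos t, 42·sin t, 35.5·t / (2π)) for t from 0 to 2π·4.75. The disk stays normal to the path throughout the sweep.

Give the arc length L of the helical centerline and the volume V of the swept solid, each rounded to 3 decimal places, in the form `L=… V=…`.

2πR = 2π·42 = 263.893783
per-turn = √(263.893783² + 35.5²) = √(69639.9287 + 1260.25) = √70900.1787 = 266.270875
L = 4.75 × 266.270875 = 1264.786654
V = π·1.25² × L = 4.908739 × 1264.786654 = 6208.506971

L=1264.787 V=6208.507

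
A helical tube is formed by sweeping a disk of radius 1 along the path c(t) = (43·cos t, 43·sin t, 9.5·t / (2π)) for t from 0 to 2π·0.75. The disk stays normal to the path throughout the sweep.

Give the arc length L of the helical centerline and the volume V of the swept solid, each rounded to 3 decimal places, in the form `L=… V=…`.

2πR = 2π·43 = 270.176968
per-turn = √(270.176968² + 9.5²) = √(72995.5942 + 90.25) = √73085.8442 = 270.343937
L = 0.75 × 270.343937 = 202.757953
V = π·1² × L = 3.141593 × 202.757953 = 636.982894

L=202.758 V=636.983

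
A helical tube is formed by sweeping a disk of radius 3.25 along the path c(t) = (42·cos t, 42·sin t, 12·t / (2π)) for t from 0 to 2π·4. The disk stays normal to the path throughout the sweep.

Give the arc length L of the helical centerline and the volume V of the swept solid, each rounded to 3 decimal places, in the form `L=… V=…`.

L=1056.666 V=35063.422

2πR = 2π·42 = 263.893783
per-turn = √(263.893783² + 12²) = √(69639.9287 + 144) = √69783.9287 = 264.166479
L = 4 × 264.166479 = 1056.665916
V = π·3.25² × L = 33.183072 × 1056.665916 = 35063.421604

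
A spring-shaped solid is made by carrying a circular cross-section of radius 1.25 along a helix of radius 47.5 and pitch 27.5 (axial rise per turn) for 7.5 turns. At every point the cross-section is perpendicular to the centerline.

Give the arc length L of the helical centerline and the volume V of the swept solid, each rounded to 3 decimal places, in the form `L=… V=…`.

L=2247.867 V=11034.191

2πR = 2π·47.5 = 298.451302
per-turn = √(298.451302² + 27.5²) = √(89073.1797 + 756.25) = √89829.4297 = 299.715581
L = 7.5 × 299.715581 = 2247.866860
V = π·1.25² × L = 4.908739 × 2247.866860 = 11034.190648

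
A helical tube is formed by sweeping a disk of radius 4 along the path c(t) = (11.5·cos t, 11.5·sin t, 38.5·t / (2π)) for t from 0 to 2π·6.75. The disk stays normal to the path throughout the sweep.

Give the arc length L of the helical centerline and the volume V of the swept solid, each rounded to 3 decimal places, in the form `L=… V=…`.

L=552.646 V=27779.026

2πR = 2π·11.5 = 72.256631
per-turn = √(72.256631² + 38.5²) = √(5221.0207 + 1482.25) = √6703.2707 = 81.873504
L = 6.75 × 81.873504 = 552.646155
V = π·4² × L = 50.265482 × 552.646155 = 27779.025606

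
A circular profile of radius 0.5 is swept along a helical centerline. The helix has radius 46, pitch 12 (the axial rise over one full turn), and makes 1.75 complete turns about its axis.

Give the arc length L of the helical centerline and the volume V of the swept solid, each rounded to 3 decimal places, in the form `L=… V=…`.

2πR = 2π·46 = 289.026524
per-turn = √(289.026524² + 12²) = √(83536.3317 + 144) = √83680.3317 = 289.275529
L = 1.75 × 289.275529 = 506.232176
V = π·0.5² × L = 0.785398 × 506.232176 = 397.593821

L=506.232 V=397.594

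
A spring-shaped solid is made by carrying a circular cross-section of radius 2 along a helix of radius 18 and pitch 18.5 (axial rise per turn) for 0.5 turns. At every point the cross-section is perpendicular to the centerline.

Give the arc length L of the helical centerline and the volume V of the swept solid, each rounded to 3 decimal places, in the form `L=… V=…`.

L=57.300 V=720.056

2πR = 2π·18 = 113.097336
per-turn = √(113.097336² + 18.5²) = √(12791.0073 + 342.25) = √13133.2573 = 114.600425
L = 0.5 × 114.600425 = 57.300212
V = π·2² × L = 12.566371 × 57.300212 = 720.055704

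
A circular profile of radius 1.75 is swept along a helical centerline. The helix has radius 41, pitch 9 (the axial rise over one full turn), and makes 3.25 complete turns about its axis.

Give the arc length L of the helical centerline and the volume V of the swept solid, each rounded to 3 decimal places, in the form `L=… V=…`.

L=837.745 V=8060.054

2πR = 2π·41 = 257.610598
per-turn = √(257.610598² + 9²) = √(66363.2200 + 81) = √66444.2200 = 257.767764
L = 3.25 × 257.767764 = 837.745232
V = π·1.75² × L = 9.621128 × 837.745232 = 8060.053691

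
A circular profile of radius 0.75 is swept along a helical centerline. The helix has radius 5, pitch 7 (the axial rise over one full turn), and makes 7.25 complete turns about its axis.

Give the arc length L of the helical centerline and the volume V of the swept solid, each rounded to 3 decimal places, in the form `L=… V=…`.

2πR = 2π·5 = 31.415927
per-turn = √(31.415927² + 7²) = √(986.9604 + 49) = √1035.9604 = 32.186339
L = 7.25 × 32.186339 = 233.350960
V = π·0.75² × L = 1.767146 × 233.350960 = 412.365185

L=233.351 V=412.365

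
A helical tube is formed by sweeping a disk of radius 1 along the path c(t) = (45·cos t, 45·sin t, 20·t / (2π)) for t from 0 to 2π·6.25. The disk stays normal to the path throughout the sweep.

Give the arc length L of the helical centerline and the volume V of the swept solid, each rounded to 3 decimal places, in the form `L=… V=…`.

L=1771.561 V=5565.524

2πR = 2π·45 = 282.743339
per-turn = √(282.743339² + 20²) = √(79943.7956 + 400) = √80343.7956 = 283.449812
L = 6.25 × 283.449812 = 1771.561322
V = π·1² × L = 3.141593 × 1771.561322 = 5565.524035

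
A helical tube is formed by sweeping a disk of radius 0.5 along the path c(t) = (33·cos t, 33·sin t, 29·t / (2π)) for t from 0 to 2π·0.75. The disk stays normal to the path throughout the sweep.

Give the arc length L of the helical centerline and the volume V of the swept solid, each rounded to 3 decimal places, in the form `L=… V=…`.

L=157.022 V=123.325

2πR = 2π·33 = 207.345115
per-turn = √(207.345115² + 29²) = √(42991.9968 + 841) = √43832.9968 = 209.363313
L = 0.75 × 209.363313 = 157.022485
V = π·0.5² × L = 0.785398 × 157.022485 = 123.325171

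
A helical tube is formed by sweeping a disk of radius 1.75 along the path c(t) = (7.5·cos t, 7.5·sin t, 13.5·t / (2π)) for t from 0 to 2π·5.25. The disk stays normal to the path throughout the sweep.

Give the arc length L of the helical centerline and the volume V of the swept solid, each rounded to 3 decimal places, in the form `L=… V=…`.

2πR = 2π·7.5 = 47.123890
per-turn = √(47.123890² + 13.5²) = √(2220.6610 + 182.25) = √2402.9110 = 49.019496
L = 5.25 × 49.019496 = 257.352354
V = π·1.75² × L = 9.621128 × 257.352354 = 2476.019812

L=257.352 V=2476.020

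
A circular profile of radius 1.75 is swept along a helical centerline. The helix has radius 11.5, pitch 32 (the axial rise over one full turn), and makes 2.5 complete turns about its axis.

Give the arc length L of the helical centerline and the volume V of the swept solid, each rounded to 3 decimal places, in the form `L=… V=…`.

2πR = 2π·11.5 = 72.256631
per-turn = √(72.256631² + 32²) = √(5221.0207 + 1024) = √6245.0207 = 79.025444
L = 2.5 × 79.025444 = 197.563609
V = π·1.75² × L = 9.621128 × 197.563609 = 1900.784671

L=197.564 V=1900.785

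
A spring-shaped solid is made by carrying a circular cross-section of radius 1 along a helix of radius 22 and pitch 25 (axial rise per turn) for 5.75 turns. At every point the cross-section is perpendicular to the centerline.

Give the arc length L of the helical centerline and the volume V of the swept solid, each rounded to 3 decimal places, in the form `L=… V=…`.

2πR = 2π·22 = 138.230077
per-turn = √(138.230077² + 25²) = √(19107.5541 + 625) = √19732.5541 = 140.472610
L = 5.75 × 140.472610 = 807.717507
V = π·1² × L = 3.141593 × 807.717507 = 2537.519385

L=807.718 V=2537.519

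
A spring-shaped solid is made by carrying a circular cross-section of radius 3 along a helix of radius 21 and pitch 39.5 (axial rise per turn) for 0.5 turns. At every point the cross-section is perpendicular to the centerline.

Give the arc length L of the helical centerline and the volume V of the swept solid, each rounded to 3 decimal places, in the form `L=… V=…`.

L=68.866 V=1947.147

2πR = 2π·21 = 131.946891
per-turn = √(131.946891² + 39.5²) = √(17409.9822 + 1560.25) = √18970.2322 = 137.732466
L = 0.5 × 137.732466 = 68.866233
V = π·3² × L = 28.274334 × 68.866233 = 1947.146864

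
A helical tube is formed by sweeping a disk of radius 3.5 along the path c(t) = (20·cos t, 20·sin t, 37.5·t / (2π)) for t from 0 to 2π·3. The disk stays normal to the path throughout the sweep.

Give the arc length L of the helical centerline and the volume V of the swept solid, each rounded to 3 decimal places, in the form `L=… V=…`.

L=393.419 V=15140.540

2πR = 2π·20 = 125.663706
per-turn = √(125.663706² + 37.5²) = √(15791.3670 + 1406.25) = √17197.6170 = 131.139685
L = 3 × 131.139685 = 393.419056
V = π·3.5² × L = 38.484510 × 393.419056 = 15140.539585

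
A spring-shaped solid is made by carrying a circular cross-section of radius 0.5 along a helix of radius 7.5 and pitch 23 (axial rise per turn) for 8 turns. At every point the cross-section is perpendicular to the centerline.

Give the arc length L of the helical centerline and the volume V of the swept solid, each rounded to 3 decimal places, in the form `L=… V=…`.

L=419.498 V=329.473

2πR = 2π·7.5 = 47.123890
per-turn = √(47.123890² + 23²) = √(2220.6610 + 529) = √2749.6610 = 52.437210
L = 8 × 52.437210 = 419.497680
V = π·0.5² × L = 0.785398 × 419.497680 = 329.472707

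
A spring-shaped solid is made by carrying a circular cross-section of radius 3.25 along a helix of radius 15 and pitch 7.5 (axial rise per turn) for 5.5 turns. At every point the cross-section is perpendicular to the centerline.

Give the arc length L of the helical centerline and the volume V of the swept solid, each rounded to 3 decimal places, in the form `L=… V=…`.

L=520.001 V=17255.247

2πR = 2π·15 = 94.247780
per-turn = √(94.247780² + 7.5²) = √(8882.6440 + 56.25) = √8938.8940 = 94.545724
L = 5.5 × 94.545724 = 520.001483
V = π·3.25² × L = 33.183072 × 520.001483 = 17255.246860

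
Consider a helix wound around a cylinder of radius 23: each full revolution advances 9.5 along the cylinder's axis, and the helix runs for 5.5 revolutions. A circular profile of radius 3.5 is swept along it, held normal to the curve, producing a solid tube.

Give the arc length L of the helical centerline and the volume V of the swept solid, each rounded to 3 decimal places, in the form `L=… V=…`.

2πR = 2π·23 = 144.513262
per-turn = √(144.513262² + 9.5²) = √(20884.0829 + 90.25) = √20974.3329 = 144.825181
L = 5.5 × 144.825181 = 796.538493
V = π·3.5² × L = 38.484510 × 796.538493 = 30654.393599

L=796.538 V=30654.394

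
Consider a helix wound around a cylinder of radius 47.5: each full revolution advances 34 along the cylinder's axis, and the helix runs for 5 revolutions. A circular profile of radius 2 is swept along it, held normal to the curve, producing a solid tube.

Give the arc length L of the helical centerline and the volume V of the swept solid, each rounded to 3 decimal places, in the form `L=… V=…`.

L=1501.909 V=18873.540

2πR = 2π·47.5 = 298.451302
per-turn = √(298.451302² + 34²) = √(89073.1797 + 1156) = √90229.1797 = 300.381723
L = 5 × 300.381723 = 1501.908617
V = π·2² × L = 12.566371 × 1501.908617 = 18873.540307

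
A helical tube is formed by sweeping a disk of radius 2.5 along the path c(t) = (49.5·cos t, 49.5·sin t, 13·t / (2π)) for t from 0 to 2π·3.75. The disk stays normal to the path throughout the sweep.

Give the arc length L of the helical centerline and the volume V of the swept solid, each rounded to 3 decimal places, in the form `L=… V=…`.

2πR = 2π·49.5 = 311.017673
per-turn = √(311.017673² + 13²) = √(96731.9927 + 169) = √96900.9927 = 311.289243
L = 3.75 × 311.289243 = 1167.334661
V = π·2.5² × L = 19.634954 × 1167.334661 = 22920.562467

L=1167.335 V=22920.562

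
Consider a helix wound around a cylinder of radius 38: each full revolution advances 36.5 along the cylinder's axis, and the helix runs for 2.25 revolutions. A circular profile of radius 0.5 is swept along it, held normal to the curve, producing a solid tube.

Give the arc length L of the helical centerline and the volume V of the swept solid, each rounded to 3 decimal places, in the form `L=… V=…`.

L=543.453 V=426.827

2πR = 2π·38 = 238.761042
per-turn = √(238.761042² + 36.5²) = √(57006.8350 + 1332.25) = √58339.0850 = 241.534853
L = 2.25 × 241.534853 = 543.453418
V = π·0.5² × L = 0.785398 × 543.453418 = 426.827317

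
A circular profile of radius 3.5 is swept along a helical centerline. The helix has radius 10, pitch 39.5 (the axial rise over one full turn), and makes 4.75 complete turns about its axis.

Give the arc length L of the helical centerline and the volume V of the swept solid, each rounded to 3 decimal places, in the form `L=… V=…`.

L=352.528 V=13566.885

2πR = 2π·10 = 62.831853
per-turn = √(62.831853² + 39.5²) = √(3947.8418 + 1560.25) = √5508.0918 = 74.216519
L = 4.75 × 74.216519 = 352.528467
V = π·3.5² × L = 38.484510 × 352.528467 = 13566.885332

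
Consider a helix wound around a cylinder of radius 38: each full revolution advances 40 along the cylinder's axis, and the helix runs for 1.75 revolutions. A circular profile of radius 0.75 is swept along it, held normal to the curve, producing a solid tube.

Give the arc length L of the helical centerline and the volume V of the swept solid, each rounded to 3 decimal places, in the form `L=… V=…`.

2πR = 2π·38 = 238.761042
per-turn = √(238.761042² + 40²) = √(57006.8350 + 1600) = √58606.8350 = 242.088486
L = 1.75 × 242.088486 = 423.654850
V = π·0.75² × L = 1.767146 × 423.654850 = 748.659918

L=423.655 V=748.660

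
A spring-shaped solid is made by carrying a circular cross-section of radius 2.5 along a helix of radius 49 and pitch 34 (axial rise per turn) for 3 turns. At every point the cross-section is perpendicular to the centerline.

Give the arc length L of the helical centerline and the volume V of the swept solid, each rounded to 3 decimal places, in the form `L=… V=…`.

2πR = 2π·49 = 307.876080
per-turn = √(307.876080² + 34²) = √(94787.6807 + 1156) = √95943.6807 = 309.747769
L = 3 × 309.747769 = 929.243308
V = π·2.5² × L = 19.634954 × 929.243308 = 18245.649692

L=929.243 V=18245.650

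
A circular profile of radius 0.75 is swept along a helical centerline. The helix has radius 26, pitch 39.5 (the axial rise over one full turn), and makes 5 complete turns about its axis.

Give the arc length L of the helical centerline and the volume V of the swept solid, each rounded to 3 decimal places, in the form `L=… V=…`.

L=840.352 V=1485.025

2πR = 2π·26 = 163.362818
per-turn = √(163.362818² + 39.5²) = √(26687.4103 + 1560.25) = √28247.6603 = 168.070403
L = 5 × 168.070403 = 840.352014
V = π·0.75² × L = 1.767146 × 840.352014 = 1485.024589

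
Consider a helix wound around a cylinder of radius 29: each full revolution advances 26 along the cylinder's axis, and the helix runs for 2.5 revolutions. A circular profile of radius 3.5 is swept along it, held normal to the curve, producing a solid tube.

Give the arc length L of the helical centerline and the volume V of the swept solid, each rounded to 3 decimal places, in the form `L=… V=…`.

2πR = 2π·29 = 182.212374
per-turn = √(182.212374² + 26²) = √(33201.3492 + 676) = √33877.3492 = 184.058005
L = 2.5 × 184.058005 = 460.145013
V = π·3.5² × L = 38.484510 × 460.145013 = 17708.455338

L=460.145 V=17708.455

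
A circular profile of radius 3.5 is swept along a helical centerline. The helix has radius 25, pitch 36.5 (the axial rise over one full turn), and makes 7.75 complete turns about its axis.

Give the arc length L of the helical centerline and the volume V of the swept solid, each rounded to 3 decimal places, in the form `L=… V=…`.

L=1249.800 V=48097.956

2πR = 2π·25 = 157.079633
per-turn = √(157.079633² + 36.5²) = √(24674.0110 + 1332.25) = √26006.2610 = 161.264568
L = 7.75 × 161.264568 = 1249.800405
V = π·3.5² × L = 38.484510 × 1249.800405 = 48097.956179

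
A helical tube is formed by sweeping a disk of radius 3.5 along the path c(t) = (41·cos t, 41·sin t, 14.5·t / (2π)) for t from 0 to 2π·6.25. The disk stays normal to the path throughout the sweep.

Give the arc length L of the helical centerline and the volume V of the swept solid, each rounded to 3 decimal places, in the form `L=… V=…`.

L=1612.615 V=62060.687

2πR = 2π·41 = 257.610598
per-turn = √(257.610598² + 14.5²) = √(66363.2200 + 210.25) = √66573.4700 = 258.018352
L = 6.25 × 258.018352 = 1612.614700
V = π·3.5² × L = 38.484510 × 1612.614700 = 62060.686570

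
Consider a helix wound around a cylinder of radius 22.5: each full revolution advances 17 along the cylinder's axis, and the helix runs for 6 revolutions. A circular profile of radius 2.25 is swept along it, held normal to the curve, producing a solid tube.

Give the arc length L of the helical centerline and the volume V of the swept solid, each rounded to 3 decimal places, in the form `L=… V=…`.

L=854.341 V=13587.703

2πR = 2π·22.5 = 141.371669
per-turn = √(141.371669² + 17²) = √(19985.9489 + 289) = √20274.9489 = 142.390129
L = 6 × 142.390129 = 854.340776
V = π·2.25² × L = 15.904313 × 854.340776 = 13587.702940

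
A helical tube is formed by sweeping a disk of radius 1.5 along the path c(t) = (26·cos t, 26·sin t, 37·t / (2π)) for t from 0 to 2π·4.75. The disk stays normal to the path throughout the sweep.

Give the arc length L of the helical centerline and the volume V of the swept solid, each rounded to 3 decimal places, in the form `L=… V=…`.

2πR = 2π·26 = 163.362818
per-turn = √(163.362818² + 37²) = √(26687.4103 + 1369) = √28056.4103 = 167.500479
L = 4.75 × 167.500479 = 795.627273
V = π·1.5² × L = 7.068583 × 795.627273 = 5623.957790

L=795.627 V=5623.958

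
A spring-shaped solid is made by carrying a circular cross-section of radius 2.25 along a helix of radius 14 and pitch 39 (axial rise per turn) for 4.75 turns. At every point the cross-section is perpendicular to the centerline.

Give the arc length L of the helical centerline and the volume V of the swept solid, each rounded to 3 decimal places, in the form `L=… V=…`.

L=457.057 V=7269.176

2πR = 2π·14 = 87.964594
per-turn = √(87.964594² + 39²) = √(7737.7699 + 1521) = √9258.7699 = 96.222502
L = 4.75 × 96.222502 = 457.056883
V = π·2.25² × L = 15.904313 × 457.056883 = 7269.175647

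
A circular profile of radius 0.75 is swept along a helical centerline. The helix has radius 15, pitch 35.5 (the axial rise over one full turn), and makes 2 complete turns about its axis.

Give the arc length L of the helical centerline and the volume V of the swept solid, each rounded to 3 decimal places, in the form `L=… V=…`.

2πR = 2π·15 = 94.247780
per-turn = √(94.247780² + 35.5²) = √(8882.6440 + 1260.25) = √10142.8940 = 100.711936
L = 2 × 100.711936 = 201.423871
V = π·0.75² × L = 1.767146 × 201.423871 = 355.945361

L=201.424 V=355.945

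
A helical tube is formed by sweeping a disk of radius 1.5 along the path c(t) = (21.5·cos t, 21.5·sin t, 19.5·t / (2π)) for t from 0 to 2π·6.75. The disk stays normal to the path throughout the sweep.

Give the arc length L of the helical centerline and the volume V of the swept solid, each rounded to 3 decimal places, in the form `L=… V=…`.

2πR = 2π·21.5 = 135.088484
per-turn = √(135.088484² + 19.5²) = √(18248.8985 + 380.25) = √18629.1485 = 136.488639
L = 6.75 × 136.488639 = 921.298312
V = π·1.5² × L = 7.068583 × 921.298312 = 6512.274022

L=921.298 V=6512.274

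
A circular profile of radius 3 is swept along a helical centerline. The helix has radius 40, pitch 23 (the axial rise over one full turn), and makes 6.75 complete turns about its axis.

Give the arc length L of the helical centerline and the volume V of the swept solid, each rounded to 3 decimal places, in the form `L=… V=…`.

2πR = 2π·40 = 251.327412
per-turn = √(251.327412² + 23²) = √(63165.4682 + 529) = √63694.4682 = 252.377630
L = 6.75 × 252.377630 = 1703.549003
V = π·3² × L = 28.274334 × 1703.549003 = 48166.713298

L=1703.549 V=48166.713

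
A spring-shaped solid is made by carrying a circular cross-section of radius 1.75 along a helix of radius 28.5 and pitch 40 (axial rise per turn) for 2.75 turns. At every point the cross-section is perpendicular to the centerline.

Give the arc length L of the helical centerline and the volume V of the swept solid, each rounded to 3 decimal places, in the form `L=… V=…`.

2πR = 2π·28.5 = 179.070781
per-turn = √(179.070781² + 40²) = √(32066.3447 + 1600) = √33666.3447 = 183.483909
L = 2.75 × 183.483909 = 504.580749
V = π·1.75² × L = 9.621128 × 504.580749 = 4854.635716

L=504.581 V=4854.636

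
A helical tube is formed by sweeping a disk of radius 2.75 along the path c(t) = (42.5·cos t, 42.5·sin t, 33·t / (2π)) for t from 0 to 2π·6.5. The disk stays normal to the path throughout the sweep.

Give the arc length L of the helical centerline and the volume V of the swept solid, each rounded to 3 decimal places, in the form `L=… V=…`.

2πR = 2π·42.5 = 267.035376
per-turn = √(267.035376² + 33²) = √(71307.8918 + 1089) = √72396.8918 = 269.066705
L = 6.5 × 269.066705 = 1748.933583
V = π·2.75² × L = 23.758294 × 1748.933583 = 41551.679031

L=1748.934 V=41551.679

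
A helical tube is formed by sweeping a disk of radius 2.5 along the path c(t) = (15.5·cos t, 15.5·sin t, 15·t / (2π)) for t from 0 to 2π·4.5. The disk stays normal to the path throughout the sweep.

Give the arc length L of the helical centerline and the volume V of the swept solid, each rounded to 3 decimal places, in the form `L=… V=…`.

L=443.420 V=8706.530

2πR = 2π·15.5 = 97.389372
per-turn = √(97.389372² + 15²) = √(9484.6898 + 225) = √9709.6898 = 98.537758
L = 4.5 × 98.537758 = 443.419913
V = π·2.5² × L = 19.634954 × 443.419913 = 8706.529628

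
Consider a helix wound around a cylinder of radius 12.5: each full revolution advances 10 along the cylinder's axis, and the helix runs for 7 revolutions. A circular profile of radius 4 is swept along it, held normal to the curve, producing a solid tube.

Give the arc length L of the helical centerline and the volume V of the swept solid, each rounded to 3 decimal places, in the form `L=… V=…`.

L=554.217 V=27857.992

2πR = 2π·12.5 = 78.539816
per-turn = √(78.539816² + 10²) = √(6168.5028 + 100) = √6268.5028 = 79.173877
L = 7 × 79.173877 = 554.217137
V = π·4² × L = 50.265482 × 554.217137 = 27857.991770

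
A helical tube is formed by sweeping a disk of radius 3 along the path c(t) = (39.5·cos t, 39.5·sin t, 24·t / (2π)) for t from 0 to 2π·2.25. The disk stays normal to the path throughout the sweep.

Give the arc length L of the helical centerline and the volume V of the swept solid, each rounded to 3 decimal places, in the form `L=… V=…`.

L=561.023 V=15862.551

2πR = 2π·39.5 = 248.185820
per-turn = √(248.185820² + 24²) = √(61596.2011 + 576) = √62172.2011 = 249.343540
L = 2.25 × 249.343540 = 561.022966
V = π·3² × L = 28.274334 × 561.022966 = 15862.550644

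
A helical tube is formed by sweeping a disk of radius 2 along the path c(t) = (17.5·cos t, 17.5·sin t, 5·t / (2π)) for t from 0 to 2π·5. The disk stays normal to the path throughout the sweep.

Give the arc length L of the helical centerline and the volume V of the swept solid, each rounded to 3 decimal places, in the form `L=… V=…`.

2πR = 2π·17.5 = 109.955743
per-turn = √(109.955743² + 5²) = √(12090.2654 + 25) = √12115.2654 = 110.069366
L = 5 × 110.069366 = 550.346831
V = π·2² × L = 12.566371 × 550.346831 = 6915.862249

L=550.347 V=6915.862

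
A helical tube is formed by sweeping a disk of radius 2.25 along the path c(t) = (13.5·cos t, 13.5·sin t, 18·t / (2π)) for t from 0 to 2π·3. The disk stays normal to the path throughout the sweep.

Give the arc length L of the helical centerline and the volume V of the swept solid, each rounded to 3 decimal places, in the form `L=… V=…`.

L=260.135 V=4137.276

2πR = 2π·13.5 = 84.823002
per-turn = √(84.823002² + 18²) = √(7194.9416 + 324) = √7518.9416 = 86.711831
L = 3 × 86.711831 = 260.135493
V = π·2.25² × L = 15.904313 × 260.135493 = 4137.276246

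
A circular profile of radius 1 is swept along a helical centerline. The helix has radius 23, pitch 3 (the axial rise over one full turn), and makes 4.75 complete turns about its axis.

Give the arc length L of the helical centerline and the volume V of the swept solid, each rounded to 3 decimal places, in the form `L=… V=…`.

L=686.586 V=2156.973

2πR = 2π·23 = 144.513262
per-turn = √(144.513262² + 3²) = √(20884.0829 + 9) = √20893.0829 = 144.544398
L = 4.75 × 144.544398 = 686.585889
V = π·1² × L = 3.141593 × 686.585889 = 2156.973185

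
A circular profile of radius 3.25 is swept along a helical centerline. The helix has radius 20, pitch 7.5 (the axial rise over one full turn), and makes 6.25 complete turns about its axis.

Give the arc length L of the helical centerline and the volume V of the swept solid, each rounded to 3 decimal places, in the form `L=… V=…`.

L=786.796 V=26108.300

2πR = 2π·20 = 125.663706
per-turn = √(125.663706² + 7.5²) = √(15791.3670 + 56.25) = √15847.6170 = 125.887319
L = 6.25 × 125.887319 = 786.795743
V = π·3.25² × L = 33.183072 × 786.795743 = 26108.300096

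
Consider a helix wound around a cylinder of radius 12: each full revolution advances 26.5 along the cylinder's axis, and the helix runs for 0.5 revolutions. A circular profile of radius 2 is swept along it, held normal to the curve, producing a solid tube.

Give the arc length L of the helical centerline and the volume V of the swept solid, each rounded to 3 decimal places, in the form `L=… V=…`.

2πR = 2π·12 = 75.398224
per-turn = √(75.398224² + 26.5²) = √(5684.8921 + 702.25) = √6387.1421 = 79.919598
L = 0.5 × 79.919598 = 39.959799
V = π·2² × L = 12.566371 × 39.959799 = 502.149644

L=39.960 V=502.150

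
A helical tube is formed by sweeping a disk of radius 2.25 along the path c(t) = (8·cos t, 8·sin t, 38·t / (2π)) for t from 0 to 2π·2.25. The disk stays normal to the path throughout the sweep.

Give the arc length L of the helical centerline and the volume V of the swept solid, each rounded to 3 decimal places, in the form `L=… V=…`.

2πR = 2π·8 = 50.265482
per-turn = √(50.265482² + 38²) = √(2526.6187 + 1444) = √3970.6187 = 63.012846
L = 2.25 × 63.012846 = 141.778903
V = π·2.25² × L = 15.904313 × 141.778903 = 2254.896021

L=141.779 V=2254.896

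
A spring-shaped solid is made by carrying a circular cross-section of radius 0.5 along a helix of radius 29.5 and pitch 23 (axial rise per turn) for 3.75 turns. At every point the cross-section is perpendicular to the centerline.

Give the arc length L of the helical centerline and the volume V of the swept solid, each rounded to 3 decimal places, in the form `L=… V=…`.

L=700.408 V=550.099

2πR = 2π·29.5 = 185.353967
per-turn = √(185.353967² + 23²) = √(34356.0929 + 529) = √34885.0929 = 186.775515
L = 3.75 × 186.775515 = 700.408180
V = π·0.5² × L = 0.785398 × 700.408180 = 550.099299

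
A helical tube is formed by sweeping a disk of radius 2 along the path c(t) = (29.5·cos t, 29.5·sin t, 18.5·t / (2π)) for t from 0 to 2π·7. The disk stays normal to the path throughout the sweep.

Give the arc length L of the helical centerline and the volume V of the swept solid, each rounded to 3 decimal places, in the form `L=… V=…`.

2πR = 2π·29.5 = 185.353967
per-turn = √(185.353967² + 18.5²) = √(34356.0929 + 342.25) = √34698.3429 = 186.274912
L = 7 × 186.274912 = 1303.924385
V = π·2² × L = 12.566371 × 1303.924385 = 16385.597081

L=1303.924 V=16385.597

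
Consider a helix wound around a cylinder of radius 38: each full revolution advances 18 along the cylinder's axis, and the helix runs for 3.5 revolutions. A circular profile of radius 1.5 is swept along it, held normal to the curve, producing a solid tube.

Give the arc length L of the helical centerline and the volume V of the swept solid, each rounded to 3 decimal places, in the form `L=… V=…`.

L=838.035 V=5923.721

2πR = 2π·38 = 238.761042
per-turn = √(238.761042² + 18²) = √(57006.8350 + 324) = √57330.8350 = 239.438583
L = 3.5 × 239.438583 = 838.035040
V = π·1.5² × L = 7.068583 × 838.035040 = 5923.720635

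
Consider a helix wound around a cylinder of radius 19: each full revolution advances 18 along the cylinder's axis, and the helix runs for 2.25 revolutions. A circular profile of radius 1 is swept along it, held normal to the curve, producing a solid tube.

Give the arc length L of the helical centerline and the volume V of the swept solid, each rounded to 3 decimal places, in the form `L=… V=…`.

L=271.642 V=853.389

2πR = 2π·19 = 119.380521
per-turn = √(119.380521² + 18²) = √(14251.7088 + 324) = √14575.7088 = 120.729900
L = 2.25 × 120.729900 = 271.642275
V = π·1² × L = 3.141593 × 271.642275 = 853.389376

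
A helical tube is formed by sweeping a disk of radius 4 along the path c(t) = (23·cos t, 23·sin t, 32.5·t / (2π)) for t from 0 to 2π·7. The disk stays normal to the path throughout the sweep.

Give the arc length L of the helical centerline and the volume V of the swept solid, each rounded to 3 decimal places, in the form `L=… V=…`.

L=1036.859 V=52118.211

2πR = 2π·23 = 144.513262
per-turn = √(144.513262² + 32.5²) = √(20884.0829 + 1056.25) = √21940.3329 = 148.122695
L = 7 × 148.122695 = 1036.858868
V = π·4² × L = 50.265482 × 1036.858868 = 52118.211254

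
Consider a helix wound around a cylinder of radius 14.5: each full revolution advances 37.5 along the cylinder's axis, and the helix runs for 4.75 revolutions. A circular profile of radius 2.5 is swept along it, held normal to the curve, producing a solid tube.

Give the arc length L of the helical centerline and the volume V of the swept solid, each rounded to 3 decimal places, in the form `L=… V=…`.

L=467.980 V=9188.757

2πR = 2π·14.5 = 91.106187
per-turn = √(91.106187² + 37.5²) = √(8300.3373 + 1406.25) = √9706.5873 = 98.522014
L = 4.75 × 98.522014 = 467.979568
V = π·2.5² × L = 19.634954 × 467.979568 = 9188.757329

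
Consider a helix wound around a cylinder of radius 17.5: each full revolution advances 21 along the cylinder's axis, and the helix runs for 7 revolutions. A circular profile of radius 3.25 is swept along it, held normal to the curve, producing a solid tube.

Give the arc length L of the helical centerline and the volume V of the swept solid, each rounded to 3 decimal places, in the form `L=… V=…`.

2πR = 2π·17.5 = 109.955743
per-turn = √(109.955743² + 21²) = √(12090.2654 + 441) = √12531.2654 = 111.943135
L = 7 × 111.943135 = 783.601942
V = π·3.25² × L = 33.183072 × 783.601942 = 26002.319991

L=783.602 V=26002.320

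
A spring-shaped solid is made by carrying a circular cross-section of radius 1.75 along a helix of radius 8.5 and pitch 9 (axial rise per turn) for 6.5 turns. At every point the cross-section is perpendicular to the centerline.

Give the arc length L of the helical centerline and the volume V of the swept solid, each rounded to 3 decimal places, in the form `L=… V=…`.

2πR = 2π·8.5 = 53.407075
per-turn = √(53.407075² + 9²) = √(2852.3157 + 81) = √2933.3157 = 54.160093
L = 6.5 × 54.160093 = 352.040604
V = π·1.75² × L = 9.621128 × 352.040604 = 3387.027541

L=352.041 V=3387.028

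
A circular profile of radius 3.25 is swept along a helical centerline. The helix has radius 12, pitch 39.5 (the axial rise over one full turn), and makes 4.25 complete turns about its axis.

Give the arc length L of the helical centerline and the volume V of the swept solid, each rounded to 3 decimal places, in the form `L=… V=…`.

L=361.753 V=12004.083

2πR = 2π·12 = 75.398224
per-turn = √(75.398224² + 39.5²) = √(5684.8921 + 1560.25) = √7245.1421 = 85.118401
L = 4.25 × 85.118401 = 361.753203
V = π·3.25² × L = 33.183072 × 361.753203 = 12004.082724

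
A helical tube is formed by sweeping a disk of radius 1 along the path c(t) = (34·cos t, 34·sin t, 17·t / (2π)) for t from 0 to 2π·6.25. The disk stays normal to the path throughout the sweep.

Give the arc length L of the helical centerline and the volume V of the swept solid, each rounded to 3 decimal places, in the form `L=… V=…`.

L=1339.398 V=4207.842

2πR = 2π·34 = 213.628300
per-turn = √(213.628300² + 17²) = √(45637.0508 + 289) = √45926.0508 = 214.303641
L = 6.25 × 214.303641 = 1339.397759
V = π·1² × L = 3.141593 × 1339.397759 = 4207.842161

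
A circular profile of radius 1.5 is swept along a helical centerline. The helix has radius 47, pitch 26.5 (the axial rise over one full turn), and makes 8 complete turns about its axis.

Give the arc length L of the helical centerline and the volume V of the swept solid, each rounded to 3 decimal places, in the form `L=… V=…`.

L=2371.971 V=16766.473

2πR = 2π·47 = 295.309709
per-turn = √(295.309709² + 26.5²) = √(87207.8245 + 702.25) = √87910.0745 = 296.496331
L = 8 × 296.496331 = 2371.970651
V = π·1.5² × L = 7.068583 × 2371.970651 = 16766.472533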